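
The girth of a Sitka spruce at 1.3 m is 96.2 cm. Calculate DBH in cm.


Formula: DBH = C / pi
DBH = 96.2 / pi
pi = 3.14159...
DBH = 30.6 cm

30.6


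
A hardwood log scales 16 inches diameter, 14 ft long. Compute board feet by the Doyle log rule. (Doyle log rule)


Doyle: BF = (D - 4)^2 * L / 16
Adjusted diameter = 16 - 4 = 12 in
(D-4)^2 = 12^2 = 144
BF = 144 * 14 / 16 = 126 BF

126


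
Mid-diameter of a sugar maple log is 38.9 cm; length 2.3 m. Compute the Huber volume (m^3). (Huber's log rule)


Huber: V = Am * L,  Am = pi*(Dm/200)^2
Am = pi*(38.9/200)^2 = 0.118847 m^2
V = 0.118847*2.3 = 0.2733 m^3

0.2733


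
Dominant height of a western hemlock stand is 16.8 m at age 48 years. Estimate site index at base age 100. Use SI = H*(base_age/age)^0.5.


Formula: SI = H_dom * (base_age / age)^0.5
Age ratio = 100 / 48 = 2.08333
sqrt(age_ratio) = 1.44338
SI = 16.8 * 1.44338 = 24.2 m

24.2


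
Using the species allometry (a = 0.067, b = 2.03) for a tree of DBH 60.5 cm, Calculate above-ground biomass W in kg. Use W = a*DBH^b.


Formula: W = a * DBH^b  (allometric power law)
DBH^b = 60.5^2.03 = 4139.648
W = 0.067 * 4139.648 = 277.4 kg

277.4


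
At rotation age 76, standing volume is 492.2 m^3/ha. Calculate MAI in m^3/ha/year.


Formula: MAI = Total Volume / Stand Age
MAI = 492.2 m^3/ha / 76 years
MAI = 6.48 m^3/ha/year

6.48


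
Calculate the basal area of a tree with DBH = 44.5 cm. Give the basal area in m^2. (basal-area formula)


Formula: BA = pi * (DBH/2)^2 / 10000  (cm^2 to m^2)
Radius = DBH/2 = 44.5/2 = 22.25 cm
BA = pi * 22.25^2 / 10000
   = 1555.2847 cm^2 / 10000
   = 0.1555 m^2

0.1555


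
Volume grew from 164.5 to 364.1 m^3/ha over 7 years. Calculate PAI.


Formula: PAI = (V_T2 - V_T1) / (T2 - T1)
Volume increment = 364.1 - 164.5 = 199.6 m^3/ha
PAI = 199.6 / 7 = 28.51 m^3/ha/year

28.51


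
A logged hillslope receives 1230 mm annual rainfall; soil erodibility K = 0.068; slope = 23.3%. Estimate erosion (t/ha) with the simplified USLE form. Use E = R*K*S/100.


Formula: E = R * K * S / 100  (simplified USLE)
R * K = 1230 * 0.068 = 83.64
E = 83.64 * 23.3 / 100 = 19.49 t/ha

19.49


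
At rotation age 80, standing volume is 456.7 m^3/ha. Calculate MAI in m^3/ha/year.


Formula: MAI = Total Volume / Stand Age
MAI = 456.7 m^3/ha / 80 years
MAI = 5.71 m^3/ha/year

5.71


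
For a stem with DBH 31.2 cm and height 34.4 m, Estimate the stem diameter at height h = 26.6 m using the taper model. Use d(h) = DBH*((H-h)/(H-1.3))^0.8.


Taper: d(h) = DBH * ((H - h) / (H - 1.3))^0.8
Numerator = H - h = 34.4 - 26.6 = 7.8 m
Denominator = H - 1.3 = 34.4 - 1.3 = 33.1 m
Ratio = 7.8 / 33.1 = 0.23565
d = 31.2 * 0.23565^0.8 = 9.8 cm

9.8


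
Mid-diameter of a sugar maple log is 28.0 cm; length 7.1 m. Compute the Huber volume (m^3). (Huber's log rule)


Huber: V = Am * L,  Am = pi*(Dm/200)^2
Am = pi*(28.0/200)^2 = 0.061575 m^2
V = 0.061575*7.1 = 0.4372 m^3

0.4372


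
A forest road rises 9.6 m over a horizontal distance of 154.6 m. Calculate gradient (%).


Formula: Gradient = rise / run * 100
Gradient = 9.6 / 154.6 * 100 = 6.2%

6.2


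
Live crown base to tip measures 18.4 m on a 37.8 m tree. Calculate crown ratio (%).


Formula: Crown Ratio = (Crown Length / Total Height) * 100
CR = (18.4 m / 37.8 m) * 100
CR = 0.4868 * 100 = 48.7%

48.7


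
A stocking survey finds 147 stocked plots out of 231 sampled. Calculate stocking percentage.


Formula: Stocking % = stocked plots / total plots * 100
Stocking = 147 / 231 * 100
Stocking = 0.6364 * 100 = 63.6%

63.6


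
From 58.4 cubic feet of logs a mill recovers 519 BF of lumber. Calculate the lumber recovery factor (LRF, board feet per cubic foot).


Formula: LRF = Lumber Output (BF) / Log Input (ft^3)
LRF = 519 BF / 58.4 ft^3
LRF = 8.89 BF/ft^3

8.89


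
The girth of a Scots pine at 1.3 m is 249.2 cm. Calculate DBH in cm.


Formula: DBH = C / pi
DBH = 249.2 / pi
pi = 3.14159...
DBH = 79.3 cm

79.3


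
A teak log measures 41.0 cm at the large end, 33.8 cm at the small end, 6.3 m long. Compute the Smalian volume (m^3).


Smalian: V = (A1 + A2)/2 * L,  A = pi*(D/200)^2
A1 = pi*(41.0/200)^2 = 0.132025 m^2
A2 = pi*(33.8/200)^2 = 0.089727 m^2
V = (0.132025+0.089727)/2*6.3 = 0.6985 m^3

0.6985


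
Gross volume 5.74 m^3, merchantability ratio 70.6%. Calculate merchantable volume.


Formula: MV = V_total * (merchantable_pct / 100)
Merchantable fraction = 70.6% / 100 = 0.706
MV = 5.74 m^3 * 0.706 = 4.052 m^3

4.052


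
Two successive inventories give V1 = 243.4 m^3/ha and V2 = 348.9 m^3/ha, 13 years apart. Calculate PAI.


Formula: PAI = (V_T2 - V_T1) / (T2 - T1)
Volume increment = 348.9 - 243.4 = 105.5 m^3/ha
PAI = 105.5 / 13 = 8.12 m^3/ha/year

8.12


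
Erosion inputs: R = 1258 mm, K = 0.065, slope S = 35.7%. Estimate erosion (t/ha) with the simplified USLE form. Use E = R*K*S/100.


Formula: E = R * K * S / 100  (simplified USLE)
R * K = 1258 * 0.065 = 81.77
E = 81.77 * 35.7 / 100 = 29.19 t/ha

29.19


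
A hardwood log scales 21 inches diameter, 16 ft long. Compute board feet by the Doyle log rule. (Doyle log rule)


Doyle: BF = (D - 4)^2 * L / 16
Adjusted diameter = 21 - 4 = 17 in
(D-4)^2 = 17^2 = 289
BF = 289 * 16 / 16 = 289 BF

289


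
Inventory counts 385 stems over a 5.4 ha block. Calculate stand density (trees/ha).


Formula: Stand Density = N_trees / Area_ha
Density = 385 trees / 5.4 ha
Density = 71 trees/ha

71


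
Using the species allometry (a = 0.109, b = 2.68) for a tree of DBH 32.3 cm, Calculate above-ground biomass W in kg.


Formula: W = a * DBH^b  (allometric power law)
DBH^b = 32.3^2.68 = 11083.1385
W = 0.109 * 11083.1385 = 1208.1 kg

1208.1


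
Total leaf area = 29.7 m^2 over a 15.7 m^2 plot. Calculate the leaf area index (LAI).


Formula: LAI = total leaf area / ground area  (dimensionless)
LAI = 29.7 m^2 / 15.7 m^2
LAI = 1.89

1.89


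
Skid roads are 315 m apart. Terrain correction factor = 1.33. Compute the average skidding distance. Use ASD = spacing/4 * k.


Formula: ASD = (spacing / 4) * correction
Uncorrected distance = spacing / 4 = 315 / 4 = 78.75 m
ASD = 78.75 * 1.33 = 105 m

105


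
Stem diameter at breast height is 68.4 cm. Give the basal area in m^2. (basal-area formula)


Formula: BA = pi * (DBH/2)^2 / 10000  (cm^2 to m^2)
Radius = DBH/2 = 68.4/2 = 34.2 cm
BA = pi * 34.2^2 / 10000
   = 3674.5324 cm^2 / 10000
   = 0.3675 m^2

0.3675


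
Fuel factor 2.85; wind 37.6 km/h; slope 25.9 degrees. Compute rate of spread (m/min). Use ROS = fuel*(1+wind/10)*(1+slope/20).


Formula: ROS = fuel * (1 + wind/10) * (1 + slope/20)
Wind factor = 1 + 37.6/10 = 4.76
Slope factor = 1 + 25.9/20 = 2.295
ROS = 2.85 * 4.76 * 2.295 = 31.13 m/min

31.13


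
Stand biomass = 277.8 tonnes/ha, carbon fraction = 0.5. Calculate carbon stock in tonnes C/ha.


Formula: Carbon Stock = Biomass * Carbon Fraction
C = 277.8 t/ha * 0.5
C = 138.9 t C/ha

138.9


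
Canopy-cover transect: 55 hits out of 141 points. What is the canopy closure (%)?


Formula: Canopy closure = covered points / total points * 100
Closure = 55 / 141 * 100
Closure = 0.3901 * 100 = 39.0%

39.0


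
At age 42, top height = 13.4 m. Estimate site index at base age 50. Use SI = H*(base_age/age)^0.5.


Formula: SI = H_dom * (base_age / age)^0.5
Age ratio = 50 / 42 = 1.19048
sqrt(age_ratio) = 1.09109
SI = 13.4 * 1.09109 = 14.6 m

14.6


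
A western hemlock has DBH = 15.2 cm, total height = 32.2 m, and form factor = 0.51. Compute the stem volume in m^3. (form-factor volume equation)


Formula: V = pi * (DBH/200)^2 * H * ff
Radius = DBH/200 = 15.2/200 = 0.076 m
Radius^2 = 0.076^2 = 0.005776 m^2
V = pi * 0.005776 * 32.2 * 0.51
V = 0.298 m^3

0.298


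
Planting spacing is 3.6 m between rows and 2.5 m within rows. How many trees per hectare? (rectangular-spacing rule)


Formula: TPH = 10000 m^2/ha / (spacing_x * spacing_y)
Area per tree = 3.6 m * 2.5 m = 9.0 m^2
TPH = 10000 / 9.0 = 1111 trees/ha

1111


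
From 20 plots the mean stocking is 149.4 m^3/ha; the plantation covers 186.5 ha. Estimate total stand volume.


Formula: Total Volume = Mean Volume per ha * Total Area
Total Volume = 149.4 m^3/ha * 186.5 ha
Total Volume = 27863 m^3

27863


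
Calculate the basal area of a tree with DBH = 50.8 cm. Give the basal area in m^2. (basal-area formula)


Formula: BA = pi * (DBH/2)^2 / 10000  (cm^2 to m^2)
Radius = DBH/2 = 50.8/2 = 25.4 cm
BA = pi * 25.4^2 / 10000
   = 2026.8299 cm^2 / 10000
   = 0.2027 m^2

0.2027


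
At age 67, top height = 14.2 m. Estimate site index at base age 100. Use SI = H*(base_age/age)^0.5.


Formula: SI = H_dom * (base_age / age)^0.5
Age ratio = 100 / 67 = 1.49254
sqrt(age_ratio) = 1.22169
SI = 14.2 * 1.22169 = 17.3 m

17.3


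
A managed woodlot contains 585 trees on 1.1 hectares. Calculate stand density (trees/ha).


Formula: Stand Density = N_trees / Area_ha
Density = 585 trees / 1.1 ha
Density = 532 trees/ha

532


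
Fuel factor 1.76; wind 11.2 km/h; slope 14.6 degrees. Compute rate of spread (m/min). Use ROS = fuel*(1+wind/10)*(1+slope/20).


Formula: ROS = fuel * (1 + wind/10) * (1 + slope/20)
Wind factor = 1 + 11.2/10 = 2.12
Slope factor = 1 + 14.6/20 = 1.73
ROS = 1.76 * 2.12 * 1.73 = 6.45 m/min

6.45


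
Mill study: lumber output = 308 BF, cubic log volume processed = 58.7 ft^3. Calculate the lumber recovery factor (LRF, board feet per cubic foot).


Formula: LRF = Lumber Output (BF) / Log Input (ft^3)
LRF = 308 BF / 58.7 ft^3
LRF = 5.25 BF/ft^3

5.25


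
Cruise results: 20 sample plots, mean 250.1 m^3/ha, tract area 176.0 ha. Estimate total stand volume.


Formula: Total Volume = Mean Volume per ha * Total Area
Total Volume = 250.1 m^3/ha * 176.0 ha
Total Volume = 44018 m^3

44018


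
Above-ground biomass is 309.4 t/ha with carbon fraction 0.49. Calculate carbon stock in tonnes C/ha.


Formula: Carbon Stock = Biomass * Carbon Fraction
C = 309.4 t/ha * 0.49
C = 151.6 t C/ha

151.6


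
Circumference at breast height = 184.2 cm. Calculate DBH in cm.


Formula: DBH = C / pi
DBH = 184.2 / pi
pi = 3.14159...
DBH = 58.6 cm

58.6


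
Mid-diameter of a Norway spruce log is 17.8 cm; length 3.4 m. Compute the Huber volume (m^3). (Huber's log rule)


Huber: V = Am * L,  Am = pi*(Dm/200)^2
Am = pi*(17.8/200)^2 = 0.024885 m^2
V = 0.024885*3.4 = 0.0846 m^3

0.0846


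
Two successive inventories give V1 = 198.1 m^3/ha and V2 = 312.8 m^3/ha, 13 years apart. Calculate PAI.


Formula: PAI = (V_T2 - V_T1) / (T2 - T1)
Volume increment = 312.8 - 198.1 = 114.7 m^3/ha
PAI = 114.7 / 13 = 8.82 m^3/ha/year

8.82


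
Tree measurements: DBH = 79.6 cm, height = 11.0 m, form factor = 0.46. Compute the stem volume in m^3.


Formula: V = pi * (DBH/200)^2 * H * ff
Radius = DBH/200 = 79.6/200 = 0.398 m
Radius^2 = 0.398^2 = 0.158404 m^2
V = pi * 0.158404 * 11.0 * 0.46
V = 2.518 m^3

2.518


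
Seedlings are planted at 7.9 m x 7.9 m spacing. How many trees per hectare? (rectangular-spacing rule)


Formula: TPH = 10000 m^2/ha / (spacing_x * spacing_y)
Area per tree = 7.9 m * 7.9 m = 62.41 m^2
TPH = 10000 / 62.41 = 160 trees/ha

160


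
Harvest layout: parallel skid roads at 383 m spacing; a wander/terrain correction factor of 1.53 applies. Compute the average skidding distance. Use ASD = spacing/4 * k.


Formula: ASD = (spacing / 4) * correction
Uncorrected distance = spacing / 4 = 383 / 4 = 95.75 m
ASD = 95.75 * 1.53 = 146 m

146


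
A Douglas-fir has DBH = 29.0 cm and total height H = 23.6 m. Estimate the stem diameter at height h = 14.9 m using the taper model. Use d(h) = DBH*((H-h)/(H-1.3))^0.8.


Taper: d(h) = DBH * ((H - h) / (H - 1.3))^0.8
Numerator = H - h = 23.6 - 14.9 = 8.7 m
Denominator = H - 1.3 = 23.6 - 1.3 = 22.3 m
Ratio = 8.7 / 22.3 = 0.39013
d = 29.0 * 0.39013^0.8 = 13.7 cm

13.7


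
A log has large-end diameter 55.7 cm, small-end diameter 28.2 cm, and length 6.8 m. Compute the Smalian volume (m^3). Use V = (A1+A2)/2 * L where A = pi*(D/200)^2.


Smalian: V = (A1 + A2)/2 * L,  A = pi*(D/200)^2
A1 = pi*(55.7/200)^2 = 0.243669 m^2
A2 = pi*(28.2/200)^2 = 0.062458 m^2
V = (0.243669+0.062458)/2*6.8 = 1.0408 m^3

1.0408


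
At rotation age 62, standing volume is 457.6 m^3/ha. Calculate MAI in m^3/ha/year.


Formula: MAI = Total Volume / Stand Age
MAI = 457.6 m^3/ha / 62 years
MAI = 7.38 m^3/ha/year

7.38


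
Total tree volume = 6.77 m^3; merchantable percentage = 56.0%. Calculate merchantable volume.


Formula: MV = V_total * (merchantable_pct / 100)
Merchantable fraction = 56.0% / 100 = 0.56
MV = 6.77 m^3 * 0.56 = 3.791 m^3

3.791


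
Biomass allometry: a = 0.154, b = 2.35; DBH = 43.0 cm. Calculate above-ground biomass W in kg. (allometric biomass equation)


Formula: W = a * DBH^b  (allometric power law)
DBH^b = 43.0^2.35 = 6896.8514
W = 0.154 * 6896.8514 = 1062.1 kg

1062.1


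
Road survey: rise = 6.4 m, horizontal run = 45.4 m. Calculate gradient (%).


Formula: Gradient = rise / run * 100
Gradient = 6.4 / 45.4 * 100 = 14.1%

14.1


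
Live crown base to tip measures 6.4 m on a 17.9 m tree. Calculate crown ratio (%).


Formula: Crown Ratio = (Crown Length / Total Height) * 100
CR = (6.4 m / 17.9 m) * 100
CR = 0.3575 * 100 = 35.8%

35.8


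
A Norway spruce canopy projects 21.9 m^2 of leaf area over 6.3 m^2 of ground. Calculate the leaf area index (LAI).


Formula: LAI = total leaf area / ground area  (dimensionless)
LAI = 21.9 m^2 / 6.3 m^2
LAI = 3.48

3.48


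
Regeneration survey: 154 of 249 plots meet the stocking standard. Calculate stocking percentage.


Formula: Stocking % = stocked plots / total plots * 100
Stocking = 154 / 249 * 100
Stocking = 0.6185 * 100 = 61.8%

61.8


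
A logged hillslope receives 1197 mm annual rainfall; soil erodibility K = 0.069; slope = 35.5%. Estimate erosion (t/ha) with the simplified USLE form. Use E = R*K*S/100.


Formula: E = R * K * S / 100  (simplified USLE)
R * K = 1197 * 0.069 = 82.593
E = 82.593 * 35.5 / 100 = 29.32 t/ha

29.32


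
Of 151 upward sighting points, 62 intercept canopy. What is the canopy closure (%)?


Formula: Canopy closure = covered points / total points * 100
Closure = 62 / 151 * 100
Closure = 0.4106 * 100 = 41.1%

41.1


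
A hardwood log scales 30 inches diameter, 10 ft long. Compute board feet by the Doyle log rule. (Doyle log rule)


Doyle: BF = (D - 4)^2 * L / 16
Adjusted diameter = 30 - 4 = 26 in
(D-4)^2 = 26^2 = 676
BF = 676 * 10 / 16 = 423 BF

423


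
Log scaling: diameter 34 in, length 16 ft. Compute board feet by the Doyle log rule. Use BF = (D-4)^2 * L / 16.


Doyle: BF = (D - 4)^2 * L / 16
Adjusted diameter = 34 - 4 = 30 in
(D-4)^2 = 30^2 = 900
BF = 900 * 16 / 16 = 900 BF

900


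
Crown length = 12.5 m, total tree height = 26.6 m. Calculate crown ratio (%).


Formula: Crown Ratio = (Crown Length / Total Height) * 100
CR = (12.5 m / 26.6 m) * 100
CR = 0.4699 * 100 = 47.0%

47.0


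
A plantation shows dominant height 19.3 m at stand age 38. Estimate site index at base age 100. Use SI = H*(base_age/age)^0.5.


Formula: SI = H_dom * (base_age / age)^0.5
Age ratio = 100 / 38 = 2.63158
sqrt(age_ratio) = 1.62221
SI = 19.3 * 1.62221 = 31.3 m

31.3


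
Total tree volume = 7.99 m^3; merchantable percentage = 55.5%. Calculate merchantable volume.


Formula: MV = V_total * (merchantable_pct / 100)
Merchantable fraction = 55.5% / 100 = 0.555
MV = 7.99 m^3 * 0.555 = 4.434 m^3

4.434


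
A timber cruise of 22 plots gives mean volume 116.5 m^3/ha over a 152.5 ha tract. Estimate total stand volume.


Formula: Total Volume = Mean Volume per ha * Total Area
Total Volume = 116.5 m^3/ha * 152.5 ha
Total Volume = 17766 m^3

17766


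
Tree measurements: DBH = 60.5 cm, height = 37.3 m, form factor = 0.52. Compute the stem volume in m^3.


Formula: V = pi * (DBH/200)^2 * H * ff
Radius = DBH/200 = 60.5/200 = 0.3025 m
Radius^2 = 0.3025^2 = 0.09150625 m^2
V = pi * 0.09150625 * 37.3 * 0.52
V = 5.576 m^3

5.576


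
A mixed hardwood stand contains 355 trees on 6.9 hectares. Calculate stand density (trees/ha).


Formula: Stand Density = N_trees / Area_ha
Density = 355 trees / 6.9 ha
Density = 51 trees/ha

51


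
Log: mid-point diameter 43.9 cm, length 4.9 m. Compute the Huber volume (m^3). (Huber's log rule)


Huber: V = Am * L,  Am = pi*(Dm/200)^2
Am = pi*(43.9/200)^2 = 0.151363 m^2
V = 0.151363*4.9 = 0.7417 m^3

0.7417


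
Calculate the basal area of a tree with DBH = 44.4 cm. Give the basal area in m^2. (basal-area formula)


Formula: BA = pi * (DBH/2)^2 / 10000  (cm^2 to m^2)
Radius = DBH/2 = 44.4/2 = 22.2 cm
BA = pi * 22.2^2 / 10000
   = 1548.3025 cm^2 / 10000
   = 0.1548 m^2

0.1548


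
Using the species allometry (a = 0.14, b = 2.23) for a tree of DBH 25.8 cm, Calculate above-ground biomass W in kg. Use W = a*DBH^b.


Formula: W = a * DBH^b  (allometric power law)
DBH^b = 25.8^2.23 = 1405.7625
W = 0.14 * 1405.7625 = 196.8 kg

196.8


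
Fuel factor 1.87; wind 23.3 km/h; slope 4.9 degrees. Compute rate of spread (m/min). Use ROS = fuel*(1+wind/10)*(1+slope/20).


Formula: ROS = fuel * (1 + wind/10) * (1 + slope/20)
Wind factor = 1 + 23.3/10 = 3.33
Slope factor = 1 + 4.9/20 = 1.245
ROS = 1.87 * 3.33 * 1.245 = 7.75 m/min

7.75


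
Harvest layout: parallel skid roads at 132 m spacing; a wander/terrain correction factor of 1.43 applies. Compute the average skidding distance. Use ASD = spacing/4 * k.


Formula: ASD = (spacing / 4) * correction
Uncorrected distance = spacing / 4 = 132 / 4 = 33 m
ASD = 33 * 1.43 = 47 m

47


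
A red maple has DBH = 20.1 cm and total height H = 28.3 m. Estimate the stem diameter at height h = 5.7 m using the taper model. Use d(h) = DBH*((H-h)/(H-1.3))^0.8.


Taper: d(h) = DBH * ((H - h) / (H - 1.3))^0.8
Numerator = H - h = 28.3 - 5.7 = 22.6 m
Denominator = H - 1.3 = 28.3 - 1.3 = 27.0 m
Ratio = 22.6 / 27.0 = 0.83704
d = 20.1 * 0.83704^0.8 = 17.4 cm

17.4


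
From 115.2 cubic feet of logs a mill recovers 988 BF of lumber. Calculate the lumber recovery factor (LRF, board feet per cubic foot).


Formula: LRF = Lumber Output (BF) / Log Input (ft^3)
LRF = 988 BF / 115.2 ft^3
LRF = 8.58 BF/ft^3

8.58


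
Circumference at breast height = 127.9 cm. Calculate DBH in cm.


Formula: DBH = C / pi
DBH = 127.9 / pi
pi = 3.14159...
DBH = 40.7 cm

40.7


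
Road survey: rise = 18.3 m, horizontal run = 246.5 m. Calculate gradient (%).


Formula: Gradient = rise / run * 100
Gradient = 18.3 / 246.5 * 100 = 7.4%

7.4


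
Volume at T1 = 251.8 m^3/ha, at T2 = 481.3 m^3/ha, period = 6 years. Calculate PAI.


Formula: PAI = (V_T2 - V_T1) / (T2 - T1)
Volume increment = 481.3 - 251.8 = 229.5 m^3/ha
PAI = 229.5 / 6 = 38.25 m^3/ha/year

38.25


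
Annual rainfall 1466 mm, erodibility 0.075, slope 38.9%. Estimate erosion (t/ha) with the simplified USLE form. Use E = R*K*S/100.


Formula: E = R * K * S / 100  (simplified USLE)
R * K = 1466 * 0.075 = 109.95
E = 109.95 * 38.9 / 100 = 42.77 t/ha

42.77


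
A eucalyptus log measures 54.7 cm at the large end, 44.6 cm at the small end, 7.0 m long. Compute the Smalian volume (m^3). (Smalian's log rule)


Smalian: V = (A1 + A2)/2 * L,  A = pi*(D/200)^2
A1 = pi*(54.7/200)^2 = 0.234998 m^2
A2 = pi*(44.6/200)^2 = 0.156228 m^2
V = (0.234998+0.156228)/2*7.0 = 1.3693 m^3

1.3693


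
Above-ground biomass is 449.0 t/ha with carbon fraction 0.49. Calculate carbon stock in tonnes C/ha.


Formula: Carbon Stock = Biomass * Carbon Fraction
C = 449.0 t/ha * 0.49
C = 220.0 t C/ha

220.0


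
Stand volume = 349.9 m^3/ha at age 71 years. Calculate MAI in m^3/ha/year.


Formula: MAI = Total Volume / Stand Age
MAI = 349.9 m^3/ha / 71 years
MAI = 4.93 m^3/ha/year

4.93


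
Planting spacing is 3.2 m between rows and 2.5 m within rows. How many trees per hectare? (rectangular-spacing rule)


Formula: TPH = 10000 m^2/ha / (spacing_x * spacing_y)
Area per tree = 3.2 m * 2.5 m = 8.0 m^2
TPH = 10000 / 8.0 = 1250 trees/ha

1250


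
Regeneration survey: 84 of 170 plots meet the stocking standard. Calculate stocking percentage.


Formula: Stocking % = stocked plots / total plots * 100
Stocking = 84 / 170 * 100
Stocking = 0.4941 * 100 = 49.4%

49.4


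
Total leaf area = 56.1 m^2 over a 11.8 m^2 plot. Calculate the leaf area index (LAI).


Formula: LAI = total leaf area / ground area  (dimensionless)
LAI = 56.1 m^2 / 11.8 m^2
LAI = 4.75

4.75


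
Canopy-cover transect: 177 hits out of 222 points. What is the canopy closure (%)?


Formula: Canopy closure = covered points / total points * 100
Closure = 177 / 222 * 100
Closure = 0.7973 * 100 = 79.7%

79.7


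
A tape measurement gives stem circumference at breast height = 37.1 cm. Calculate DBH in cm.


Formula: DBH = C / pi
DBH = 37.1 / pi
pi = 3.14159...
DBH = 11.8 cm

11.8


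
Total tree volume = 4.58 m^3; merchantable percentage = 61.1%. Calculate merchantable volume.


Formula: MV = V_total * (merchantable_pct / 100)
Merchantable fraction = 61.1% / 100 = 0.611
MV = 4.58 m^3 * 0.611 = 2.798 m^3

2.798


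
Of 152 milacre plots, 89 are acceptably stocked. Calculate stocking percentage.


Formula: Stocking % = stocked plots / total plots * 100
Stocking = 89 / 152 * 100
Stocking = 0.5855 * 100 = 58.6%

58.6


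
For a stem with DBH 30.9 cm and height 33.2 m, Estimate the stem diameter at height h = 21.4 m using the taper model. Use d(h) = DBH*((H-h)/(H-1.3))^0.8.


Taper: d(h) = DBH * ((H - h) / (H - 1.3))^0.8
Numerator = H - h = 33.2 - 21.4 = 11.8 m
Denominator = H - 1.3 = 33.2 - 1.3 = 31.9 m
Ratio = 11.8 / 31.9 = 0.36991
d = 30.9 * 0.36991^0.8 = 13.9 cm

13.9


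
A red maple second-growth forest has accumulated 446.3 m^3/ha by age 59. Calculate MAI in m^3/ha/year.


Formula: MAI = Total Volume / Stand Age
MAI = 446.3 m^3/ha / 59 years
MAI = 7.56 m^3/ha/year

7.56


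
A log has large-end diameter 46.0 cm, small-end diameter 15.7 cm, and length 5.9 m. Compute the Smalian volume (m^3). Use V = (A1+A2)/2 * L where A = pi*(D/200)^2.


Smalian: V = (A1 + A2)/2 * L,  A = pi*(D/200)^2
A1 = pi*(46.0/200)^2 = 0.16619 m^2
A2 = pi*(15.7/200)^2 = 0.019359 m^2
V = (0.16619+0.019359)/2*5.9 = 0.5474 m^3

0.5474


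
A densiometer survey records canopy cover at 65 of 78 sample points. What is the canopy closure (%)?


Formula: Canopy closure = covered points / total points * 100
Closure = 65 / 78 * 100
Closure = 0.8333 * 100 = 83.3%

83.3


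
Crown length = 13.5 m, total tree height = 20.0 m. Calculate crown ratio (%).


Formula: Crown Ratio = (Crown Length / Total Height) * 100
CR = (13.5 m / 20.0 m) * 100
CR = 0.675 * 100 = 67.5%

67.5


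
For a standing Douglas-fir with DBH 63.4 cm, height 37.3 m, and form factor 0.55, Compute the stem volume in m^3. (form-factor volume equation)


Formula: V = pi * (DBH/200)^2 * H * ff
Radius = DBH/200 = 63.4/200 = 0.317 m
Radius^2 = 0.317^2 = 0.100489 m^2
V = pi * 0.100489 * 37.3 * 0.55
V = 6.476 m^3

6.476


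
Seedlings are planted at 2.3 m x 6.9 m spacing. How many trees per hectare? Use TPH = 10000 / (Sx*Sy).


Formula: TPH = 10000 m^2/ha / (spacing_x * spacing_y)
Area per tree = 2.3 m * 6.9 m = 15.87 m^2
TPH = 10000 / 15.87 = 630 trees/ha

630


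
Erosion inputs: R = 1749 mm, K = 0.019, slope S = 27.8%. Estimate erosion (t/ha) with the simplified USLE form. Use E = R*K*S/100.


Formula: E = R * K * S / 100  (simplified USLE)
R * K = 1749 * 0.019 = 33.231
E = 33.231 * 27.8 / 100 = 9.24 t/ha

9.24


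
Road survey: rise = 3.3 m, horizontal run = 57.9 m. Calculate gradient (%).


Formula: Gradient = rise / run * 100
Gradient = 3.3 / 57.9 * 100 = 5.7%

5.7


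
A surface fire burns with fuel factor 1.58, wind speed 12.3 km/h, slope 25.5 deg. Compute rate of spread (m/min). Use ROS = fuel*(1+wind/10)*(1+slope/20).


Formula: ROS = fuel * (1 + wind/10) * (1 + slope/20)
Wind factor = 1 + 12.3/10 = 2.23
Slope factor = 1 + 25.5/20 = 2.275
ROS = 1.58 * 2.23 * 2.275 = 8.02 m/min

8.02


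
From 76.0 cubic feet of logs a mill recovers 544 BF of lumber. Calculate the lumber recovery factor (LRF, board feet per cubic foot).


Formula: LRF = Lumber Output (BF) / Log Input (ft^3)
LRF = 544 BF / 76.0 ft^3
LRF = 7.16 BF/ft^3

7.16


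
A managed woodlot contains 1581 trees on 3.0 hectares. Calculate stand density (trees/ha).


Formula: Stand Density = N_trees / Area_ha
Density = 1581 trees / 3.0 ha
Density = 527 trees/ha

527


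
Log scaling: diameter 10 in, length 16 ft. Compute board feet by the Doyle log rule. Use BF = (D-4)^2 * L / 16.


Doyle: BF = (D - 4)^2 * L / 16
Adjusted diameter = 10 - 4 = 6 in
(D-4)^2 = 6^2 = 36
BF = 36 * 16 / 16 = 36 BF

36


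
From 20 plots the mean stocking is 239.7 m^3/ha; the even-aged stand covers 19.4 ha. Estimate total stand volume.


Formula: Total Volume = Mean Volume per ha * Total Area
Total Volume = 239.7 m^3/ha * 19.4 ha
Total Volume = 4650 m^3

4650


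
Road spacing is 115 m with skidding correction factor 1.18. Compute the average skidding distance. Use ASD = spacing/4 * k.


Formula: ASD = (spacing / 4) * correction
Uncorrected distance = spacing / 4 = 115 / 4 = 28.75 m
ASD = 28.75 * 1.18 = 34 m

34


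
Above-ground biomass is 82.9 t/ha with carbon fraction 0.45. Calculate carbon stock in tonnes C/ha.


Formula: Carbon Stock = Biomass * Carbon Fraction
C = 82.9 t/ha * 0.45
C = 37.3 t C/ha

37.3


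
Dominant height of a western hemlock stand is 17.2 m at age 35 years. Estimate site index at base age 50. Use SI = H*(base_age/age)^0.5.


Formula: SI = H_dom * (base_age / age)^0.5
Age ratio = 50 / 35 = 1.42857
sqrt(age_ratio) = 1.19523
SI = 17.2 * 1.19523 = 20.6 m

20.6


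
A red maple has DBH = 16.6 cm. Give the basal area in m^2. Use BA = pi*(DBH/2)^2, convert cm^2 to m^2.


Formula: BA = pi * (DBH/2)^2 / 10000  (cm^2 to m^2)
Radius = DBH/2 = 16.6/2 = 8.3 cm
BA = pi * 8.3^2 / 10000
   = 216.4243 cm^2 / 10000
   = 0.0216 m^2

0.0216


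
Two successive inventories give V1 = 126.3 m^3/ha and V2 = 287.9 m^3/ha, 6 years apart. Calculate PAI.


Formula: PAI = (V_T2 - V_T1) / (T2 - T1)
Volume increment = 287.9 - 126.3 = 161.6 m^3/ha
PAI = 161.6 / 6 = 26.93 m^3/ha/year

26.93


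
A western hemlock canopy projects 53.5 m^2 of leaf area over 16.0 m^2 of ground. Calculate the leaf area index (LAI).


Formula: LAI = total leaf area / ground area  (dimensionless)
LAI = 53.5 m^2 / 16.0 m^2
LAI = 3.34

3.34


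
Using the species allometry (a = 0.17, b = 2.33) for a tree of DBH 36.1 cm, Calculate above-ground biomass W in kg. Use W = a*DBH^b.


Formula: W = a * DBH^b  (allometric power law)
DBH^b = 36.1^2.33 = 4255.9036
W = 0.17 * 4255.9036 = 723.5 kg

723.5


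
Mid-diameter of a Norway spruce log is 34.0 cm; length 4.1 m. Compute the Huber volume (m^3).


Huber: V = Am * L,  Am = pi*(Dm/200)^2
Am = pi*(34.0/200)^2 = 0.090792 m^2
V = 0.090792*4.1 = 0.3722 m^3

0.3722


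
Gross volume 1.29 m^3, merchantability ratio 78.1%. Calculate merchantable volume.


Formula: MV = V_total * (merchantable_pct / 100)
Merchantable fraction = 78.1% / 100 = 0.781
MV = 1.29 m^3 * 0.781 = 1.007 m^3

1.007


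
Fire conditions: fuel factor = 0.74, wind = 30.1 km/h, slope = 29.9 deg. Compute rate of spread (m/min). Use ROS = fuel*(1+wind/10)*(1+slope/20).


Formula: ROS = fuel * (1 + wind/10) * (1 + slope/20)
Wind factor = 1 + 30.1/10 = 4.01
Slope factor = 1 + 29.9/20 = 2.495
ROS = 0.74 * 4.01 * 2.495 = 7.4 m/min

7.4


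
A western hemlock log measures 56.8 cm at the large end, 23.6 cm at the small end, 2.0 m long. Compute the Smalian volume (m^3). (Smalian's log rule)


Smalian: V = (A1 + A2)/2 * L,  A = pi*(D/200)^2
A1 = pi*(56.8/200)^2 = 0.253388 m^2
A2 = pi*(23.6/200)^2 = 0.043744 m^2
V = (0.253388+0.043744)/2*2.0 = 0.2971 m^3

0.2971


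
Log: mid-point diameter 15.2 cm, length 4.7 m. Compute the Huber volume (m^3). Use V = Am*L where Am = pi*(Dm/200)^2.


Huber: V = Am * L,  Am = pi*(Dm/200)^2
Am = pi*(15.2/200)^2 = 0.018146 m^2
V = 0.018146*4.7 = 0.0853 m^3

0.0853


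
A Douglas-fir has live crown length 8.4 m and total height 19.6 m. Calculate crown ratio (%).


Formula: Crown Ratio = (Crown Length / Total Height) * 100
CR = (8.4 m / 19.6 m) * 100
CR = 0.4286 * 100 = 42.9%

42.9


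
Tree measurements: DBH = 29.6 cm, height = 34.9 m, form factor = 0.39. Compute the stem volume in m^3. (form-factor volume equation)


Formula: V = pi * (DBH/200)^2 * H * ff
Radius = DBH/200 = 29.6/200 = 0.148 m
Radius^2 = 0.148^2 = 0.021904 m^2
V = pi * 0.021904 * 34.9 * 0.39
V = 0.937 m^3

0.937


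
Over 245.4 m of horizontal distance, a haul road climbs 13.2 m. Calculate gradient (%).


Formula: Gradient = rise / run * 100
Gradient = 13.2 / 245.4 * 100 = 5.4%

5.4


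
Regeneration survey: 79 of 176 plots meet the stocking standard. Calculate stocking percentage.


Formula: Stocking % = stocked plots / total plots * 100
Stocking = 79 / 176 * 100
Stocking = 0.4489 * 100 = 44.9%

44.9


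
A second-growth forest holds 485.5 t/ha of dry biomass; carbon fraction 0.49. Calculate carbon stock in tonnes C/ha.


Formula: Carbon Stock = Biomass * Carbon Fraction
C = 485.5 t/ha * 0.49
C = 237.9 t C/ha

237.9


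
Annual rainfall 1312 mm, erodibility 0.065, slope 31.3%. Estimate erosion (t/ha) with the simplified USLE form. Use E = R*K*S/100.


Formula: E = R * K * S / 100  (simplified USLE)
R * K = 1312 * 0.065 = 85.28
E = 85.28 * 31.3 / 100 = 26.69 t/ha

26.69


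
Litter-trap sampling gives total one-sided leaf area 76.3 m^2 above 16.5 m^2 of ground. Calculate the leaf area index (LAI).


Formula: LAI = total leaf area / ground area  (dimensionless)
LAI = 76.3 m^2 / 16.5 m^2
LAI = 4.62

4.62


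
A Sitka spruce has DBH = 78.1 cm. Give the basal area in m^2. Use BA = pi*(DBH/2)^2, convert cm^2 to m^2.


Formula: BA = pi * (DBH/2)^2 / 10000  (cm^2 to m^2)
Radius = DBH/2 = 78.1/2 = 39.05 cm
BA = pi * 39.05^2 / 10000
   = 4790.6225 cm^2 / 10000
   = 0.4791 m^2

0.4791


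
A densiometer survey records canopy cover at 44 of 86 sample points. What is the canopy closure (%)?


Formula: Canopy closure = covered points / total points * 100
Closure = 44 / 86 * 100
Closure = 0.5116 * 100 = 51.2%

51.2


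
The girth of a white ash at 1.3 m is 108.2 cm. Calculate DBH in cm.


Formula: DBH = C / pi
DBH = 108.2 / pi
pi = 3.14159...
DBH = 34.4 cm

34.4


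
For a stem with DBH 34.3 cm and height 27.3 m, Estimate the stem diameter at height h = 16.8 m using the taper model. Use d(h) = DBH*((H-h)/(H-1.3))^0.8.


Taper: d(h) = DBH * ((H - h) / (H - 1.3))^0.8
Numerator = H - h = 27.3 - 16.8 = 10.5 m
Denominator = H - 1.3 = 27.3 - 1.3 = 26.0 m
Ratio = 10.5 / 26.0 = 0.40385
d = 34.3 * 0.40385^0.8 = 16.6 cm

16.6


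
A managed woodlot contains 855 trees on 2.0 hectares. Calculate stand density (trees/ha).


Formula: Stand Density = N_trees / Area_ha
Density = 855 trees / 2.0 ha
Density = 428 trees/ha

428


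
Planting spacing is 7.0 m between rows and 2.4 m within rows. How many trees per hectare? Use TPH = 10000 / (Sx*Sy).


Formula: TPH = 10000 m^2/ha / (spacing_x * spacing_y)
Area per tree = 7.0 m * 2.4 m = 16.8 m^2
TPH = 10000 / 16.8 = 595 trees/ha

595


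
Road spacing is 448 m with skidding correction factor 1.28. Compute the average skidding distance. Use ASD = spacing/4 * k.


Formula: ASD = (spacing / 4) * correction
Uncorrected distance = spacing / 4 = 448 / 4 = 112 m
ASD = 112 * 1.28 = 143 m

143


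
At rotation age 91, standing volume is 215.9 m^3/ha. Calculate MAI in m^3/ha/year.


Formula: MAI = Total Volume / Stand Age
MAI = 215.9 m^3/ha / 91 years
MAI = 2.37 m^3/ha/year

2.37


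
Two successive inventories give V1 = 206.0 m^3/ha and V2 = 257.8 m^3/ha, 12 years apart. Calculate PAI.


Formula: PAI = (V_T2 - V_T1) / (T2 - T1)
Volume increment = 257.8 - 206.0 = 51.8 m^3/ha
PAI = 51.8 / 12 = 4.32 m^3/ha/year

4.32


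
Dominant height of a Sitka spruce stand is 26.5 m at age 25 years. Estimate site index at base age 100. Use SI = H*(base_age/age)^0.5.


Formula: SI = H_dom * (base_age / age)^0.5
Age ratio = 100 / 25 = 4.0
sqrt(age_ratio) = 2.0
SI = 26.5 * 2.0 = 53.0 m

53.0


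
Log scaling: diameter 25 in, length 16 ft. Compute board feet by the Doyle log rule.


Doyle: BF = (D - 4)^2 * L / 16
Adjusted diameter = 25 - 4 = 21 in
(D-4)^2 = 21^2 = 441
BF = 441 * 16 / 16 = 441 BF

441


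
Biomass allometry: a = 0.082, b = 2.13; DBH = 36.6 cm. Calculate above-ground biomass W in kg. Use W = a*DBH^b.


Formula: W = a * DBH^b  (allometric power law)
DBH^b = 36.6^2.13 = 2139.0193
W = 0.082 * 2139.0193 = 175.4 kg

175.4


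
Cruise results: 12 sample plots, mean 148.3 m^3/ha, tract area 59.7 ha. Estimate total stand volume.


Formula: Total Volume = Mean Volume per ha * Total Area
Total Volume = 148.3 m^3/ha * 59.7 ha
Total Volume = 8854 m^3

8854


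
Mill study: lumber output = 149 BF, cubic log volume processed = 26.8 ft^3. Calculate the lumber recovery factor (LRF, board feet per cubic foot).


Formula: LRF = Lumber Output (BF) / Log Input (ft^3)
LRF = 149 BF / 26.8 ft^3
LRF = 5.56 BF/ft^3

5.56


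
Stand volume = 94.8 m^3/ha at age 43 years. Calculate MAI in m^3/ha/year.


Formula: MAI = Total Volume / Stand Age
MAI = 94.8 m^3/ha / 43 years
MAI = 2.2 m^3/ha/year

2.2


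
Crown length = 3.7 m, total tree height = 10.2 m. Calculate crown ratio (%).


Formula: Crown Ratio = (Crown Length / Total Height) * 100
CR = (3.7 m / 10.2 m) * 100
CR = 0.3627 * 100 = 36.3%

36.3


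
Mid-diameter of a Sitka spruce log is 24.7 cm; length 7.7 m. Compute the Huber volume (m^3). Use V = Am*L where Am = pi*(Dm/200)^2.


Huber: V = Am * L,  Am = pi*(Dm/200)^2
Am = pi*(24.7/200)^2 = 0.047916 m^2
V = 0.047916*7.7 = 0.369 m^3

0.369


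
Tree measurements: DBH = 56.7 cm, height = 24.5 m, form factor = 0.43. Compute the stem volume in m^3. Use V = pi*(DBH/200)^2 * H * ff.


Formula: V = pi * (DBH/200)^2 * H * ff
Radius = DBH/200 = 56.7/200 = 0.2835 m
Radius^2 = 0.2835^2 = 0.08037225 m^2
V = pi * 0.08037225 * 24.5 * 0.43
V = 2.66 m^3

2.66


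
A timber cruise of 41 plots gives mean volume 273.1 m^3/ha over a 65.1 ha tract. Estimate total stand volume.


Formula: Total Volume = Mean Volume per ha * Total Area
Total Volume = 273.1 m^3/ha * 65.1 ha
Total Volume = 17779 m^3

17779


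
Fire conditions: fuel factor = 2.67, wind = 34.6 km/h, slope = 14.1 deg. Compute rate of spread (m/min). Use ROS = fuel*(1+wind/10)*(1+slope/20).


Formula: ROS = fuel * (1 + wind/10) * (1 + slope/20)
Wind factor = 1 + 34.6/10 = 4.46
Slope factor = 1 + 14.1/20 = 1.705
ROS = 2.67 * 4.46 * 1.705 = 20.3 m/min

20.3


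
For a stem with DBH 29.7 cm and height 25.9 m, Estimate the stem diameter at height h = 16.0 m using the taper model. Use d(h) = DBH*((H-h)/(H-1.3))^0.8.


Taper: d(h) = DBH * ((H - h) / (H - 1.3))^0.8
Numerator = H - h = 25.9 - 16.0 = 9.9 m
Denominator = H - 1.3 = 25.9 - 1.3 = 24.6 m
Ratio = 9.9 / 24.6 = 0.40244
d = 29.7 * 0.40244^0.8 = 14.3 cm

14.3


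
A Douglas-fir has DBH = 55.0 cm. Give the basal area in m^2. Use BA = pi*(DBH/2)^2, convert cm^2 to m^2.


Formula: BA = pi * (DBH/2)^2 / 10000  (cm^2 to m^2)
Radius = DBH/2 = 55.0/2 = 27.5 cm
BA = pi * 27.5^2 / 10000
   = 2375.8294 cm^2 / 10000
   = 0.2376 m^2

0.2376


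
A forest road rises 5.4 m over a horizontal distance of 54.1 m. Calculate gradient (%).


Formula: Gradient = rise / run * 100
Gradient = 5.4 / 54.1 * 100 = 10.0%

10.0


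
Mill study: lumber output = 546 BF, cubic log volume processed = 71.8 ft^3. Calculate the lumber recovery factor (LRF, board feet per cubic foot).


Formula: LRF = Lumber Output (BF) / Log Input (ft^3)
LRF = 546 BF / 71.8 ft^3
LRF = 7.6 BF/ft^3

7.6


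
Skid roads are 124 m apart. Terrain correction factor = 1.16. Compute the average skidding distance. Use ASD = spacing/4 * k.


Formula: ASD = (spacing / 4) * correction
Uncorrected distance = spacing / 4 = 124 / 4 = 31 m
ASD = 31 * 1.16 = 36 m

36


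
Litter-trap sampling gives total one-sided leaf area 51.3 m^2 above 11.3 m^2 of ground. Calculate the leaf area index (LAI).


Formula: LAI = total leaf area / ground area  (dimensionless)
LAI = 51.3 m^2 / 11.3 m^2
LAI = 4.54

4.54


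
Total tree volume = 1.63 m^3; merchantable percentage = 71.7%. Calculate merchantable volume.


Formula: MV = V_total * (merchantable_pct / 100)
Merchantable fraction = 71.7% / 100 = 0.717
MV = 1.63 m^3 * 0.717 = 1.169 m^3

1.169


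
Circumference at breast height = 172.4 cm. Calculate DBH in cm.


Formula: DBH = C / pi
DBH = 172.4 / pi
pi = 3.14159...
DBH = 54.9 cm

54.9


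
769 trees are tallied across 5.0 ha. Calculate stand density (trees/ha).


Formula: Stand Density = N_trees / Area_ha
Density = 769 trees / 5.0 ha
Density = 154 trees/ha

154


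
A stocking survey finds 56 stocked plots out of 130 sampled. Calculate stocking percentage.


Formula: Stocking % = stocked plots / total plots * 100
Stocking = 56 / 130 * 100
Stocking = 0.4308 * 100 = 43.1%

43.1


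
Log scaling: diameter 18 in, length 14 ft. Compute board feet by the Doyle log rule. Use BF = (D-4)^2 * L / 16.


Doyle: BF = (D - 4)^2 * L / 16
Adjusted diameter = 18 - 4 = 14 in
(D-4)^2 = 14^2 = 196
BF = 196 * 14 / 16 = 172 BF

172


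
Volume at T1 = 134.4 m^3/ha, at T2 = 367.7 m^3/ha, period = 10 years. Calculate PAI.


Formula: PAI = (V_T2 - V_T1) / (T2 - T1)
Volume increment = 367.7 - 134.4 = 233.3 m^3/ha
PAI = 233.3 / 10 = 23.33 m^3/ha/year

23.33


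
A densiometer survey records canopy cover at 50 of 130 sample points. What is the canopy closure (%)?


Formula: Canopy closure = covered points / total points * 100
Closure = 50 / 130 * 100
Closure = 0.3846 * 100 = 38.5%

38.5


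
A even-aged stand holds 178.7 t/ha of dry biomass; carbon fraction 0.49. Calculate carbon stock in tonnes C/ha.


Formula: Carbon Stock = Biomass * Carbon Fraction
C = 178.7 t/ha * 0.49
C = 87.6 t C/ha

87.6


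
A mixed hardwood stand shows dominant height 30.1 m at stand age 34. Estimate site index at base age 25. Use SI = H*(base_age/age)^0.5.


Formula: SI = H_dom * (base_age / age)^0.5
Age ratio = 25 / 34 = 0.73529
sqrt(age_ratio) = 0.85749
SI = 30.1 * 0.85749 = 25.8 m

25.8


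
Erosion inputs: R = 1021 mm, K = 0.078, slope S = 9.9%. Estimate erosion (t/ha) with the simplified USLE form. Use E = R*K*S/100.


Formula: E = R * K * S / 100  (simplified USLE)
R * K = 1021 * 0.078 = 79.638
E = 79.638 * 9.9 / 100 = 7.88 t/ha

7.88


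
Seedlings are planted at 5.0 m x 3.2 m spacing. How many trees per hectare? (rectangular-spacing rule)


Formula: TPH = 10000 m^2/ha / (spacing_x * spacing_y)
Area per tree = 5.0 m * 3.2 m = 16.0 m^2
TPH = 10000 / 16.0 = 625 trees/ha

625


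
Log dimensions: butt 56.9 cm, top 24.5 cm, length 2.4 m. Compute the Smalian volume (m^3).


Smalian: V = (A1 + A2)/2 * L,  A = pi*(D/200)^2
A1 = pi*(56.9/200)^2 = 0.254281 m^2
A2 = pi*(24.5/200)^2 = 0.047144 m^2
V = (0.254281+0.047144)/2*2.4 = 0.3617 m^3

0.3617


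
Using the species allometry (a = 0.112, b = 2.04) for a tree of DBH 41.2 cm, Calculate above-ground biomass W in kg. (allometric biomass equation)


Formula: W = a * DBH^b  (allometric power law)
DBH^b = 41.2^2.04 = 1969.6557
W = 0.112 * 1969.6557 = 220.6 kg

220.6


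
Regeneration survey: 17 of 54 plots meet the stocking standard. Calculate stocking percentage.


Formula: Stocking % = stocked plots / total plots * 100
Stocking = 17 / 54 * 100
Stocking = 0.3148 * 100 = 31.5%

31.5


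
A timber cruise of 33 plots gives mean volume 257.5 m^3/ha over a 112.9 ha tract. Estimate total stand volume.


Formula: Total Volume = Mean Volume per ha * Total Area
Total Volume = 257.5 m^3/ha * 112.9 ha
Total Volume = 29072 m^3

29072
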